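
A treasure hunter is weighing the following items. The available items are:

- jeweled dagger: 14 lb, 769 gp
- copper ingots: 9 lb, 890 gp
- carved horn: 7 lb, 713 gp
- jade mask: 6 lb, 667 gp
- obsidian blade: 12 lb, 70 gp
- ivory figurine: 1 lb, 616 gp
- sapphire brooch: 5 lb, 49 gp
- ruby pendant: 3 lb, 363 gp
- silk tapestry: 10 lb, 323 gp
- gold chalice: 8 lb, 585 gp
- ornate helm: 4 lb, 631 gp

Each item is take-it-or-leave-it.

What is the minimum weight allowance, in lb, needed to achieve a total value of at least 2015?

14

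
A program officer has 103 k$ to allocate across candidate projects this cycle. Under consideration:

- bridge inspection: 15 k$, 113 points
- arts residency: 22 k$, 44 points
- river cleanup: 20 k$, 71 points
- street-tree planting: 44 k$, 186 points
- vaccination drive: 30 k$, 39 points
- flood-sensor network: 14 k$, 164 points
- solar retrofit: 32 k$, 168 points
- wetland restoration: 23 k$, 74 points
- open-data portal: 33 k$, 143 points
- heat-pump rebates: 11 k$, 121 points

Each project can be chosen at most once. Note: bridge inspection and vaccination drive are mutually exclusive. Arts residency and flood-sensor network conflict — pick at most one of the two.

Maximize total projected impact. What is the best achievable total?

640

Density check — flood-sensor network 11.71, heat-pump rebates 11.00, bridge inspection 7.53, solar retrofit 5.25 are the best per k$.
The ratio heuristic lands on bridge inspection + river cleanup + flood-sensor network + solar retrofit + heat-pump rebates (637) but leaves 11 k$ idle.
The 20 k$ tied up in river cleanup is better spent on wetland restoration — total rises to 640 (95 k$).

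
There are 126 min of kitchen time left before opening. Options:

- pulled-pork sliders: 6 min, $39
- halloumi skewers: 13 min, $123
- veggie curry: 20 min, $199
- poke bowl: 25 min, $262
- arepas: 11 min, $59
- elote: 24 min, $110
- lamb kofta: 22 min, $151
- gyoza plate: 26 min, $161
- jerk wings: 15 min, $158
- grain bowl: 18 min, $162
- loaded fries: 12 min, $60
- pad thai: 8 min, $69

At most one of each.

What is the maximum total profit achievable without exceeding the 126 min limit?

Density check — jerk wings 10.53, poke bowl 10.48, veggie curry 9.95, halloumi skewers 9.46 are the best per min.
A density-first pass picks halloumi skewers + veggie curry + poke bowl + lamb kofta + jerk wings + grain bowl + pad thai — 1124 at 121 min.
Replace lamb kofta with gyoza plate: the trade gains 10 net, giving 1134 at 125 min.

1134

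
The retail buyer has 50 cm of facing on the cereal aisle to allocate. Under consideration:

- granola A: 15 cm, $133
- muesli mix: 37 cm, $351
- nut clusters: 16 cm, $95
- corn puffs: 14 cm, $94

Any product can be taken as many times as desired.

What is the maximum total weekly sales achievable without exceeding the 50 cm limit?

399

The ratio heuristic lands on muesli mix (351) but leaves 13 cm idle.
Dropping muesli mix frees 37 cm; slotting in 3×granola A (45 cm) lifts the total to 399 at 45 cm.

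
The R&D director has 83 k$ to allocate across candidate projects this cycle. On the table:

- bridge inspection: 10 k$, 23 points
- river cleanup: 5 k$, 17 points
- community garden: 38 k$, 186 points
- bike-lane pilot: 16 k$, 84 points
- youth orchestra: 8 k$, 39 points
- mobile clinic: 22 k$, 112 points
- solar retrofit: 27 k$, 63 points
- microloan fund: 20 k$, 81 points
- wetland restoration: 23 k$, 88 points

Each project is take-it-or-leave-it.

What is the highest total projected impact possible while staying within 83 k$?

The ratio ordering already packs tightly: river cleanup + community garden + bike-lane pilot + mobile clinic, 81 k$, 399.

399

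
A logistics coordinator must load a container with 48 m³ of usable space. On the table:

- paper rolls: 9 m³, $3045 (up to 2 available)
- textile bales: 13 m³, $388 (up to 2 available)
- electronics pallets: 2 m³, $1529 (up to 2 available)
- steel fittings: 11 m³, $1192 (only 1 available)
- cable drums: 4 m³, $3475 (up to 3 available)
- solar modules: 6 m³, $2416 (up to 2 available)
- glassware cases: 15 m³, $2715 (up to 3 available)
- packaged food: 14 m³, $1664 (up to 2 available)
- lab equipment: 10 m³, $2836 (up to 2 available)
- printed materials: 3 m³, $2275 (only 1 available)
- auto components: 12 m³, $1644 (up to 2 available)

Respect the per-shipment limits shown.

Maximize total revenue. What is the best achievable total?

25151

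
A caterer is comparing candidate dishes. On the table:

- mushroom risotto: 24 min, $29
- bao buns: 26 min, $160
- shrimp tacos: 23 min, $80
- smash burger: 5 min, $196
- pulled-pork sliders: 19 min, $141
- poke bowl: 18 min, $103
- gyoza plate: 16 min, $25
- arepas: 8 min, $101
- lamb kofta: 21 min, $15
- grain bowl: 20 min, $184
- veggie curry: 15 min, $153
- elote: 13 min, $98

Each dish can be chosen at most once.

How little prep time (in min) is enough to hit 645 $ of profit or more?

Look for the lowest-prep combination reaching 645.
Taking smash burger + pulled-pork sliders + grain bowl + veggie curry gives 674 (≥ 645) for 59 min.
No combination under 59 min hits 645.

59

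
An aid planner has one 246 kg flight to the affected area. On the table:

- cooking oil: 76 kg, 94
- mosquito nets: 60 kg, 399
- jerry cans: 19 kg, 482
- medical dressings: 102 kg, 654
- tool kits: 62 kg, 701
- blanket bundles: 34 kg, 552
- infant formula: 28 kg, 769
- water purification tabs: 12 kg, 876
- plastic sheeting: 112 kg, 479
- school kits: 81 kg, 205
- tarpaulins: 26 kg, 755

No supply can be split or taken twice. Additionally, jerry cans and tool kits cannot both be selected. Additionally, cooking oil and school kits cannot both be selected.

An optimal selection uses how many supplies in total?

6

Optimal total is 4088.
For example jerry cans + medical dressings + blanket bundles + infant formula + water purification tabs + tarpaulins achieves it, using 221 kg.
Every optimal selection uses 6 supplies.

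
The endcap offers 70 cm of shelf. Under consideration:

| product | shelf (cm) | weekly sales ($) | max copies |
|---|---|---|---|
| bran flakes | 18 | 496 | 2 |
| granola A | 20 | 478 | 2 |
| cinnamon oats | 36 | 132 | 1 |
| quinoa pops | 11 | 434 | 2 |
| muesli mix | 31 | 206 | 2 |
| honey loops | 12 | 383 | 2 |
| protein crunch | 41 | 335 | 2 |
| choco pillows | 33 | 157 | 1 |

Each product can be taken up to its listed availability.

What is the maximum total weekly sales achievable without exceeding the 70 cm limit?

2243

Filling by ratio: bran flakes + 2×quinoa pops + 2×honey loops for 2130, with 6 cm left unused.
Replace honey loops with bran flakes: the trade gains 113 net, giving 2243 at 70 cm.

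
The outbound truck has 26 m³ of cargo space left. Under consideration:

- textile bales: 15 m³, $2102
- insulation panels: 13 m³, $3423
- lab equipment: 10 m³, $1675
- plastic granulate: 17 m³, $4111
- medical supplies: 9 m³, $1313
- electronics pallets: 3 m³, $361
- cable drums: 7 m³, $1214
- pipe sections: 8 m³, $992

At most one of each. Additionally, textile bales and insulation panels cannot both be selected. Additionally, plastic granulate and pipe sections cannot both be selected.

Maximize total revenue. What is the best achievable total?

5459

Ranking by ratio (revenue/m³): insulation panels 263.31, plastic granulate 241.82, cable drums 173.43.
The ratio heuristic lands on insulation panels + electronics pallets + cable drums (4998) but leaves 3 m³ idle.
The 7 m³ tied up in cable drums is better spent on lab equipment — total rises to 5459 (26 m³).
Next best is plastic granulate + medical supplies at 5424 (26 m³) — short by 35.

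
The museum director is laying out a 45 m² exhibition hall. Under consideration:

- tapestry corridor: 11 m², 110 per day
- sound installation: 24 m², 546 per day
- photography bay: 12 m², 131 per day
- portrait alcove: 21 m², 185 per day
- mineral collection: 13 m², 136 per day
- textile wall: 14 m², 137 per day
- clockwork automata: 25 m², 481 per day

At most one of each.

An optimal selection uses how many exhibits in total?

2

Optimal total is 731.
sound installation + portrait alcove hits 731 at 45 m².
Any selection reaching 731 contains exactly 2 exhibits.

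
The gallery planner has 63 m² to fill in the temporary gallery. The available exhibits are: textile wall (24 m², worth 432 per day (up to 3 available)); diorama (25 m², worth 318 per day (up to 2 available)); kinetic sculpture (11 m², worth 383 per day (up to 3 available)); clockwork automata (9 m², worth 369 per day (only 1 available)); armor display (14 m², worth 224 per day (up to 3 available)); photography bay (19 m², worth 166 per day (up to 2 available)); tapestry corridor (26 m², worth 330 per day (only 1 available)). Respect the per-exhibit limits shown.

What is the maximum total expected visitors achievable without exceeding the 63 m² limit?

Density check — clockwork automata 41.00, kinetic sculpture 34.82, textile wall 18.00, armor display 16.00 are the best per m².
3×kinetic sculpture + clockwork automata + armor display uses 56 of the 63 m² and totals 1742.
That's the maximum — no swap from here does better than 1742.

1742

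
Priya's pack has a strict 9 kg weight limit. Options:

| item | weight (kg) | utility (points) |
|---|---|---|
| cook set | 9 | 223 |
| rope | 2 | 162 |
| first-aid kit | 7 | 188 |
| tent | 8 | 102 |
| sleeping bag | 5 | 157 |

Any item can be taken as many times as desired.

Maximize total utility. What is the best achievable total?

648

By utility per kg: rope 81.00, sleeping bag 31.40, first-aid kit 26.86 lead.
4×rope uses 8 of the 9 kg and totals 648.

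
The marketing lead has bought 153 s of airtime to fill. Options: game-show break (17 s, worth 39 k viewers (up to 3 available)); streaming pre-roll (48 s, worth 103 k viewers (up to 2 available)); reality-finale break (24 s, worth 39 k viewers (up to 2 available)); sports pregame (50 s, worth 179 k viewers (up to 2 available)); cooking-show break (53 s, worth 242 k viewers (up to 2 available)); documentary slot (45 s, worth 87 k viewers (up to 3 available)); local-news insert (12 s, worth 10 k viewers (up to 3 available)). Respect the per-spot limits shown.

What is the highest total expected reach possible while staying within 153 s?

600

A density-first pass picks 2×game-show break + 2×cooking-show break + local-news insert — 572 at 152 s.
Dropping 2×game-show break and cooking-show break and local-news insert frees 99 s; slotting in 2×sports pregame (100 s) lifts the total to 600 at 153 s.
That's the maximum — no swap from here does better than 600.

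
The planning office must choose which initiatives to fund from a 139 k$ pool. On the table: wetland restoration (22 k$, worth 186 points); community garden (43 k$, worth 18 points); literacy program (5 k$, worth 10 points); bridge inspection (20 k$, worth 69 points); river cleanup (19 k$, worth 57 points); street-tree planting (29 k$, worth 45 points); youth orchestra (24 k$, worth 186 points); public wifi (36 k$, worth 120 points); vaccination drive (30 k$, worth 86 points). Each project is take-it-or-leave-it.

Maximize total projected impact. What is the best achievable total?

657

Ranking by ratio (projected impact/k$): wetland restoration 8.45, youth orchestra 7.75, bridge inspection 3.45.
Taking the top-ratio projects first gives wetland restoration + literacy program + bridge inspection + river cleanup + youth orchestra + public wifi for 628 (126 k$).
The 19 k$ tied up in river cleanup is better spent on vaccination drive — total rises to 657 (137 k$).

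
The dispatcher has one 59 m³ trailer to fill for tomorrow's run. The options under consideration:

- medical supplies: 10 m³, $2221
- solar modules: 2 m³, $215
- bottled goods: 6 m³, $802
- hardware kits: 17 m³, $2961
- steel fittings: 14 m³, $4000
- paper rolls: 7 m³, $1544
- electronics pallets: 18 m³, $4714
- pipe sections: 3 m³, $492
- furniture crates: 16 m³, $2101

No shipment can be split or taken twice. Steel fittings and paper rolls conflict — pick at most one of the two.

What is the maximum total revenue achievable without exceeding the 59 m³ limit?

13896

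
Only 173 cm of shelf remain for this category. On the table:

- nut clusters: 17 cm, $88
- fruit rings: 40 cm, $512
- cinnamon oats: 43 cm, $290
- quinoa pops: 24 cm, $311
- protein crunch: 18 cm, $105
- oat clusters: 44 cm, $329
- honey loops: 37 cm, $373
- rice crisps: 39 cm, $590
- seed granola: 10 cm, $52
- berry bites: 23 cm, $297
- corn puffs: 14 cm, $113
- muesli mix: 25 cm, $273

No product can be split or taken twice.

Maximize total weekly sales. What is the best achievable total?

2135

The ratio heuristic lands on fruit rings + quinoa pops + rice crisps + berry bites + corn puffs + muesli mix (2096) but leaves 8 cm idle.
Dropping corn puffs and muesli mix frees 39 cm; slotting in honey loops + seed granola (47 cm) lifts the total to 2135 at 173 cm.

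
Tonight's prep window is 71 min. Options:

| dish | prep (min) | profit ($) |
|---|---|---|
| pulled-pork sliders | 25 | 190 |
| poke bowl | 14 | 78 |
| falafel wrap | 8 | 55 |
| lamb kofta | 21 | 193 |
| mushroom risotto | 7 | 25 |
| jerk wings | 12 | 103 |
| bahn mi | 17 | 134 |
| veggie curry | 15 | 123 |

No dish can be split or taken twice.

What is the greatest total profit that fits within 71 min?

572

The ratio heuristic lands on lamb kofta + jerk wings + bahn mi + veggie curry (553) but leaves 6 min idle.
The 27 min tied up in jerk wings and veggie curry is better spent on pulled-pork sliders + falafel wrap — total rises to 572 (71 min).
An exhaustive check of the 256 subsets confirms 572.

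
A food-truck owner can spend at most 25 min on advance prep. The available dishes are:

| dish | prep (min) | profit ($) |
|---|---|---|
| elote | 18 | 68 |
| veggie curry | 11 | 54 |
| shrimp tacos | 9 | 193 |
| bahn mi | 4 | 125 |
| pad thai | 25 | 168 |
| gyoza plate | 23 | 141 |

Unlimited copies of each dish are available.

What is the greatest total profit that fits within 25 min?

750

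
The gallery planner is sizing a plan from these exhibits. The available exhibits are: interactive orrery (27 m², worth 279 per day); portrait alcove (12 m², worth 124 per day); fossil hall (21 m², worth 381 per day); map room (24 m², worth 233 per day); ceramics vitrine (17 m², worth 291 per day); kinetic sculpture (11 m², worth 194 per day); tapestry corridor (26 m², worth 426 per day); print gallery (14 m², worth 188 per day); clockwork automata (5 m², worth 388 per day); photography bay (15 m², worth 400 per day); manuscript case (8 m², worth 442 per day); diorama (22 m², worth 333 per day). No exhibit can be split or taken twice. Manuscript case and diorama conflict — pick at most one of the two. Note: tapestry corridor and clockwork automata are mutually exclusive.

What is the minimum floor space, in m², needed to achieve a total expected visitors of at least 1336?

39

Need the lightest bundle worth ≥ 1336.
kinetic sculpture + clockwork automata + photography bay + manuscript case reaches 1424 using 39 m².
Below 39 m² the best achievable stays under 1336.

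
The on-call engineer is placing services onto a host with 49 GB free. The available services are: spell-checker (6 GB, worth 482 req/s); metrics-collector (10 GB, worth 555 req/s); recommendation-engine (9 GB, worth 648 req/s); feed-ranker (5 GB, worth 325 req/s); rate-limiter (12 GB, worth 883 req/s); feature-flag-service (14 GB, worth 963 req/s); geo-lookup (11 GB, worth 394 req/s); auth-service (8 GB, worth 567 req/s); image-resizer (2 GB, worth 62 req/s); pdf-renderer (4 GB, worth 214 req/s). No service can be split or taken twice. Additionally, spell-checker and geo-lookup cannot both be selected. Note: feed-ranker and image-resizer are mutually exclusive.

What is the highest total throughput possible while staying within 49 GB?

3543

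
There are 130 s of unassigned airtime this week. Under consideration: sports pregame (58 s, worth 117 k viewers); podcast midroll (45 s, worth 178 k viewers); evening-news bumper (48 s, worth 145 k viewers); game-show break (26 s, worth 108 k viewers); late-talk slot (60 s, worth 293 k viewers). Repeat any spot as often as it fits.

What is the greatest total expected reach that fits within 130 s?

Best packing: 2×late-talk slot — 120 s, 586 total.
Nothing else within 130 s beats 586.

586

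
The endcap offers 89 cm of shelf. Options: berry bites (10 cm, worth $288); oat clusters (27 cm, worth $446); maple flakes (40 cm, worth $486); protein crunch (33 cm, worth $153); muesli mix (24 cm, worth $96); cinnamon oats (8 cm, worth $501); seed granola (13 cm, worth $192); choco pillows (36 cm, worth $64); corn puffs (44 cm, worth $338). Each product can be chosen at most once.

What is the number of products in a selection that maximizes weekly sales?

The maximum weekly sales within 89 cm is 1721.
One optimal bundle: berry bites + oat clusters + maple flakes + cinnamon oats (85 cm).
Any selection reaching 1721 contains exactly 4 products.

4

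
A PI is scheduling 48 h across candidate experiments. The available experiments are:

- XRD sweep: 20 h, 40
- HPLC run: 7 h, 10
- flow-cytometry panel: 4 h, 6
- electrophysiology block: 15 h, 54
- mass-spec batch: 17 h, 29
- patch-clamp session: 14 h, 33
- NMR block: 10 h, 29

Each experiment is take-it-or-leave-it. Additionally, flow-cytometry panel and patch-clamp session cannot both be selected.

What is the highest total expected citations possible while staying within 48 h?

126

Best packing: HPLC run + electrophysiology block + patch-clamp session + NMR block — 46 h, 126 total.
Runner-up XRD sweep + electrophysiology block + NMR block tops out at 123.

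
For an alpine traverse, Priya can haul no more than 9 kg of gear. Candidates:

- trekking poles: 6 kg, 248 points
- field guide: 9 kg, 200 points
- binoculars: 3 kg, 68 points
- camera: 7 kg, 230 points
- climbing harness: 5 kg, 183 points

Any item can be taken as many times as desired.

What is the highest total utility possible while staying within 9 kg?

Taking trekking poles + binoculars: 9 kg used, 316 in utility.
That's the maximum — no swap from here does better than 316.

316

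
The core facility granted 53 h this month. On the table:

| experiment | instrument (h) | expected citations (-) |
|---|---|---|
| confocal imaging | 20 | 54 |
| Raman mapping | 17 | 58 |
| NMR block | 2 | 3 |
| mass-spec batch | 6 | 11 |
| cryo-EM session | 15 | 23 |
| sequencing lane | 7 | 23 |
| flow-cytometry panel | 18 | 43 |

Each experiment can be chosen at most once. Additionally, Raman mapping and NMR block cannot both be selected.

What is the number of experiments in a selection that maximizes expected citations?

4

Best achievable expected citations is 146.
One optimal bundle: confocal imaging + Raman mapping + mass-spec batch + sequencing lane (50 h).
Any selection reaching 146 contains exactly 4 experiments.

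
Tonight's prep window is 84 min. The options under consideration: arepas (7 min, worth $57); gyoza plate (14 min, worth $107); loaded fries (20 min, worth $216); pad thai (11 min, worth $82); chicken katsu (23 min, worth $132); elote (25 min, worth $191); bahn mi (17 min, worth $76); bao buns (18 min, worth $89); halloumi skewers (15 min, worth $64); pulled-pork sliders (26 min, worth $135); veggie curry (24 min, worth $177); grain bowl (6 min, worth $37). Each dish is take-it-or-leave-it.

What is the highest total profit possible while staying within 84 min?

Ranking by ratio (profit/min): loaded fries 10.80, arepas 8.14, gyoza plate 7.64, elote 7.64.
Filling by ratio: arepas + gyoza plate + loaded fries + pad thai + elote + grain bowl for 690, with 1 min left unused.
The 24 min tied up in arepas and pad thai and grain bowl is better spent on veggie curry — total rises to 691 (83 min).

691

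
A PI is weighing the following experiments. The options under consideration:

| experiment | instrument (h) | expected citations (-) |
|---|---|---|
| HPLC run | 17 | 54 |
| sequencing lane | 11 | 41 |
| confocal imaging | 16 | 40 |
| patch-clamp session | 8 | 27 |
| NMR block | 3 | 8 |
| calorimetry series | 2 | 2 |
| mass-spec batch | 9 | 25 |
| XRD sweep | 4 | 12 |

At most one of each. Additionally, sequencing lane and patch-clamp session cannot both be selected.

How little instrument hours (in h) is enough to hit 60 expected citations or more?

Look for the lowest-instrument combination reaching 60.
sequencing lane + NMR block + XRD sweep: 61 expected citations at 18 h.
Any bundle with less than 18 h falls short of 60.

18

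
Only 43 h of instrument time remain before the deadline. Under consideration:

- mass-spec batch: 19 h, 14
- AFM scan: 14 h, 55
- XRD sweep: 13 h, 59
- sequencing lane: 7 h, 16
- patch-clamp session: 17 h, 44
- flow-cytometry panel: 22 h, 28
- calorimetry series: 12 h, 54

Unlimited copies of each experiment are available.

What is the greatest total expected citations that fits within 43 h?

Filling by ratio: 3×XRD sweep for 177, with 4 h left unused.
The 39 h tied up in 3×XRD sweep is better spent on sequencing lane + 3×calorimetry series — total rises to 178 (43 h).
Nothing else within 43 h beats 178.

178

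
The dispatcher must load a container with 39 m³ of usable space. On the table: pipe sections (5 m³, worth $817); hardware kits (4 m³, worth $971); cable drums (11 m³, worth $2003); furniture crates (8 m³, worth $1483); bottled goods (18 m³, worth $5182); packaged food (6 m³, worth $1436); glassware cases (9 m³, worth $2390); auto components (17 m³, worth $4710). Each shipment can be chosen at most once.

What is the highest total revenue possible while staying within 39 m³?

Hardware kits + bottled goods + auto components uses 39 of the 39 m³ and totals 10863.

10863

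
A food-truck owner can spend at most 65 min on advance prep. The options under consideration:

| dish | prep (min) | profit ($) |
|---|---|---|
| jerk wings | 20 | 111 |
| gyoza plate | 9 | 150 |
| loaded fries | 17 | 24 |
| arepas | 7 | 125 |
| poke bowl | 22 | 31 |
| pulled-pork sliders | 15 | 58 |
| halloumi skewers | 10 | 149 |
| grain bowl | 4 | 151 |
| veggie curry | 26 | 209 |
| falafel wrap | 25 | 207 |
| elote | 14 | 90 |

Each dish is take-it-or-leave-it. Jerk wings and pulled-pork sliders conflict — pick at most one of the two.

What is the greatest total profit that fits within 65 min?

784

The ratio heuristic lands on gyoza plate + arepas + halloumi skewers + grain bowl + falafel wrap (782) but leaves 10 min idle.
Replace falafel wrap with veggie curry: the trade gains 2 net, giving 784 at 56 min.
The closest alternative, gyoza plate + arepas + halloumi skewers + grain bowl + falafel wrap, reaches only 782.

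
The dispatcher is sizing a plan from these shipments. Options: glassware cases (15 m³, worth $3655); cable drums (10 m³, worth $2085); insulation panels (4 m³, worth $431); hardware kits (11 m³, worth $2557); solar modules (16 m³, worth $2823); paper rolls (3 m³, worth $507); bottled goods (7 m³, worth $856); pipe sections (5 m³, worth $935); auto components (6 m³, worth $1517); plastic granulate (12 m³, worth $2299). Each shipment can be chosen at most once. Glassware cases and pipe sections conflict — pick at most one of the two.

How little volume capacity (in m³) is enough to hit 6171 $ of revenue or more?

Need the lightest bundle worth ≥ 6171.
glassware cases + hardware kits reaches 6212 using 26 m³.
No combination under 26 m³ hits 6171.

26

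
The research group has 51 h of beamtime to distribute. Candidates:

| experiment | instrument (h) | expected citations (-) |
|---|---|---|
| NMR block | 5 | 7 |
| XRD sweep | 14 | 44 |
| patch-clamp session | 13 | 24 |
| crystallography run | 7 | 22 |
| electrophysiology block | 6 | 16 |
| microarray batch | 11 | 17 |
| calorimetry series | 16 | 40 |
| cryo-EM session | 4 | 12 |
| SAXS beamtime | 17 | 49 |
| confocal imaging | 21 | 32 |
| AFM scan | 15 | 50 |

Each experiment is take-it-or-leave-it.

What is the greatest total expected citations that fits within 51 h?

155

Taking the top-ratio experiments first gives NMR block + XRD sweep + crystallography run + electrophysiology block + cryo-EM session + AFM scan for 151 (51 h).
The 18 h tied up in NMR block and crystallography run and electrophysiology block is better spent on SAXS beamtime — total rises to 155 (50 h).
That's the maximum — no swap from here does better than 155.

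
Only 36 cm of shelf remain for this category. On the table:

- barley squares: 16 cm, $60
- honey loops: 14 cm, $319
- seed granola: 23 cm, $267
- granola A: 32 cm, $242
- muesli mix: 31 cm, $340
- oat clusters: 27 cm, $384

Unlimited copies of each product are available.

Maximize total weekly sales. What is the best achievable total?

The ratio ordering already packs tightly: 2×honey loops, 28 cm, 638.

638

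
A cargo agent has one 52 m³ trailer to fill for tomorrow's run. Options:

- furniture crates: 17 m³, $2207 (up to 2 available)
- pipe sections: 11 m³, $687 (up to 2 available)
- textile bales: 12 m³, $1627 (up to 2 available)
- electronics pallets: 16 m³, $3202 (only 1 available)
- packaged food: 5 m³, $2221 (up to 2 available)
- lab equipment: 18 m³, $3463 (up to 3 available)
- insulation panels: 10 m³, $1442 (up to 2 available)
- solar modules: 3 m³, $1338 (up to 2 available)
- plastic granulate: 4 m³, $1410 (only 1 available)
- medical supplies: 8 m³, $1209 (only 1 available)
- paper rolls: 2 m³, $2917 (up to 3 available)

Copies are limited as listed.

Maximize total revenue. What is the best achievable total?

21951

Ranking by ratio (revenue/m³): paper rolls 1458.50, solar modules 446.00, packaged food 444.20.
Greedy by ratio would take electronics pallets + 2×packaged food + 2×solar modules + plastic granulate + medical supplies + 3×paper rolls: 50 m³ used, total 21690.
Dropping electronics pallets frees 16 m³; slotting in lab equipment (18 m³) lifts the total to 21951 at 52 m³.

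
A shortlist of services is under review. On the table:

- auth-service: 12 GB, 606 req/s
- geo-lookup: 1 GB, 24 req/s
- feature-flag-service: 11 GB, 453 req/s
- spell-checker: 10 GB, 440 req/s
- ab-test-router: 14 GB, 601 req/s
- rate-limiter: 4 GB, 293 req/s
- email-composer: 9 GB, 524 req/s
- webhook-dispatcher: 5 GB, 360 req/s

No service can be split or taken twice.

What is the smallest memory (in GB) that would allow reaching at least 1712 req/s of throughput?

30

Minimise GB subject to total throughput ≥ 1712.
auth-service + rate-limiter + email-composer + webhook-dispatcher: 1783 throughput at 30 GB.
Below 30 GB the best achievable stays under 1712.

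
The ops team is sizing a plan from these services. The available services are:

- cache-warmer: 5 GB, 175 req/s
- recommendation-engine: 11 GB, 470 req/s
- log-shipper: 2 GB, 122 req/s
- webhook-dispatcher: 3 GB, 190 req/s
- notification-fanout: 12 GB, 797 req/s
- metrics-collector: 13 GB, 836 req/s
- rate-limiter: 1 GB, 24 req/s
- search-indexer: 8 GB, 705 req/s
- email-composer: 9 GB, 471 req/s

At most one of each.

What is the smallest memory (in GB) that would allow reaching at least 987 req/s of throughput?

13

Need the lightest bundle worth ≥ 987.
log-shipper + webhook-dispatcher + search-indexer: 1017 throughput at 13 GB.
No combination under 13 GB hits 987.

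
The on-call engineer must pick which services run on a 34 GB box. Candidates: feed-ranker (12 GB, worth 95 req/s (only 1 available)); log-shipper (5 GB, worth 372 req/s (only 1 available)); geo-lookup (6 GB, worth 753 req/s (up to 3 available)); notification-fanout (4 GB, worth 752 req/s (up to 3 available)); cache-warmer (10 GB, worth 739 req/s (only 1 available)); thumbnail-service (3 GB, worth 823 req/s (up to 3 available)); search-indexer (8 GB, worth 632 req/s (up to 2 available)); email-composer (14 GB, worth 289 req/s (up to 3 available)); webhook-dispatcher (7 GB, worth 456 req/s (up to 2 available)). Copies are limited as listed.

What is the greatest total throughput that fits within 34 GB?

2×geo-lookup + 3×notification-fanout + 3×thumbnail-service uses 33 of the 34 GB and totals 6231.

6231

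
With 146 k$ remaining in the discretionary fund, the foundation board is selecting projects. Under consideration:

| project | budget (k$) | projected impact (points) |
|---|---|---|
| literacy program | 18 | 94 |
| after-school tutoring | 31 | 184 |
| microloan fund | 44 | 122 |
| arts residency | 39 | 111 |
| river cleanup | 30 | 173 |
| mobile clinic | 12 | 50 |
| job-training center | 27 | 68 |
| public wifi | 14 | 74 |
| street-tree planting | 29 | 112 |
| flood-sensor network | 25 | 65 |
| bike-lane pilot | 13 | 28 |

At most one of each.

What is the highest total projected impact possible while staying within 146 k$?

Ranking by ratio (projected impact/k$): after-school tutoring 5.94, river cleanup 5.77, public wifi 5.29, literacy program 5.22.
Taking literacy program + after-school tutoring + river cleanup + mobile clinic + public wifi + street-tree planting: 134 k$ used, 687 in projected impact.

687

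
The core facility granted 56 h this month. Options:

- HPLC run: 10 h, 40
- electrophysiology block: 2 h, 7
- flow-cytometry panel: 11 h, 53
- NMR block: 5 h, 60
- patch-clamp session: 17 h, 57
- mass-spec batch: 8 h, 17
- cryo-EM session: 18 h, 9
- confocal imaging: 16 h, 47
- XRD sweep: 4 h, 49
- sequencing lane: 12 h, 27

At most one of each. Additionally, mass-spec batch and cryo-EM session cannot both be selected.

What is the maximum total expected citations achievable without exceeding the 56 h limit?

Ranking by ratio (expected citations/h): XRD sweep 12.25, NMR block 12.00, flow-cytometry panel 4.82.
Filling by ratio: HPLC run + electrophysiology block + flow-cytometry panel + NMR block + patch-clamp session + XRD sweep for 266, with 7 h left unused.
Dropping electrophysiology block frees 2 h; slotting in mass-spec batch (8 h) lifts the total to 276 at 55 h.
No other feasible combination exceeds 276.

276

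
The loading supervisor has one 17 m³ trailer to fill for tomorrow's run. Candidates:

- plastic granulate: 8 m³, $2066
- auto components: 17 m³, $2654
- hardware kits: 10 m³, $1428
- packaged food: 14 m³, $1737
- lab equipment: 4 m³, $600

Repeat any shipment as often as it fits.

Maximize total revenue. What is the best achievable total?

4132

The ratio ordering already packs tightly: 2×plastic granulate, 16 m³, 4132.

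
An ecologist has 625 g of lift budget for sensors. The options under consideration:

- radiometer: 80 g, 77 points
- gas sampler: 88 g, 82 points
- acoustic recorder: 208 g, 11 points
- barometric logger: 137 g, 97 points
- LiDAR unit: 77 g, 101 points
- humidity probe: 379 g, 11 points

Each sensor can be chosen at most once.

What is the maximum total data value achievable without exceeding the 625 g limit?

368

Ranking by ratio (data value/g): LiDAR unit 1.31, radiometer 0.96, gas sampler 0.93, barometric logger 0.71.
Best packing: radiometer + gas sampler + acoustic recorder + barometric logger + LiDAR unit — 590 g, 368 total.
The spare 35 g is too small for any remaining sensor, and no exchange beats 368.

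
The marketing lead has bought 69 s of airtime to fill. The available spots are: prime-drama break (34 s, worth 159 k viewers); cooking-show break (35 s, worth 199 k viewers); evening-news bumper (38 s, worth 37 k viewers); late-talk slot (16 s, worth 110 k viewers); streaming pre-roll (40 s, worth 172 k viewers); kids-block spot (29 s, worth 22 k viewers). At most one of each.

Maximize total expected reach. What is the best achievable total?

A density-first pass picks cooking-show break + late-talk slot — 309 at 51 s.
The 16 s tied up in late-talk slot is better spent on prime-drama break — total rises to 358 (69 s).
Nothing else within 69 s beats 358.

358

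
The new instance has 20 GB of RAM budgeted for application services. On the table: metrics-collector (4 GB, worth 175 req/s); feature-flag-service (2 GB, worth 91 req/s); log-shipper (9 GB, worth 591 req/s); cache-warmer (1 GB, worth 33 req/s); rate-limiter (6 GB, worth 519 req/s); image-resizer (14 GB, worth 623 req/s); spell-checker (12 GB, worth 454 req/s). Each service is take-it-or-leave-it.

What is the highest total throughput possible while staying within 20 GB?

1318

The ratio heuristic lands on feature-flag-service + log-shipper + cache-warmer + rate-limiter (1234) but leaves 2 GB idle.
The 2 GB tied up in feature-flag-service is better spent on metrics-collector — total rises to 1318 (20 GB).
The closest alternative, metrics-collector + log-shipper + rate-limiter, reaches only 1285.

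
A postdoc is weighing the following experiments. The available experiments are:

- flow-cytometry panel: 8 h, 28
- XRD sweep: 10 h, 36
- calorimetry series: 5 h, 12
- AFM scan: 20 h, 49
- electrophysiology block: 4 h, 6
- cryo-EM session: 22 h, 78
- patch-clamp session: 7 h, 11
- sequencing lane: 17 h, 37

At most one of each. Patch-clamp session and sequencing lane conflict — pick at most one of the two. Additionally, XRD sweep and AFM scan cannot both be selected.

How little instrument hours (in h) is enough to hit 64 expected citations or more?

18

Need the lightest bundle worth ≥ 64.
Taking flow-cytometry panel + XRD sweep gives 64 (≥ 64) for 18 h.
Below 18 h the best achievable stays under 64.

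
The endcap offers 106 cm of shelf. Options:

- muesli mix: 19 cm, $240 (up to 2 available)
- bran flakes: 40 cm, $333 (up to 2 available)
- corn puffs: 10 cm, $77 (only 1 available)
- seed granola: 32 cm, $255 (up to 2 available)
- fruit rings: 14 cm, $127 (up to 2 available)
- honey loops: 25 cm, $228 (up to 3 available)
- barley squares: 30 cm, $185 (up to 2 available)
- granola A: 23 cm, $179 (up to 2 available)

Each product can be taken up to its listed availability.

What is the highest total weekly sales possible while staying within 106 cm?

1067

By weekly sales per cm: muesli mix 12.63, honey loops 9.12, fruit rings 9.07, bran flakes 8.32 lead.
Filling by ratio: 2×muesli mix + fruit rings + 2×honey loops for 1063, with 4 cm left unused.
Replace 2×honey loops with bran flakes + fruit rings: the trade gains 4 net, giving 1067 at 106 cm.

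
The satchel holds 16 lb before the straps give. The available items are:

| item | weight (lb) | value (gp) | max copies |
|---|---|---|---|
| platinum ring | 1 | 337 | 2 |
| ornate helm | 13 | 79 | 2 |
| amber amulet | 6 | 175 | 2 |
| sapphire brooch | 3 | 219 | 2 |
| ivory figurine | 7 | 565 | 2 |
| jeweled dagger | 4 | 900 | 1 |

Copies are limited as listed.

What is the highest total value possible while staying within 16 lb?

2358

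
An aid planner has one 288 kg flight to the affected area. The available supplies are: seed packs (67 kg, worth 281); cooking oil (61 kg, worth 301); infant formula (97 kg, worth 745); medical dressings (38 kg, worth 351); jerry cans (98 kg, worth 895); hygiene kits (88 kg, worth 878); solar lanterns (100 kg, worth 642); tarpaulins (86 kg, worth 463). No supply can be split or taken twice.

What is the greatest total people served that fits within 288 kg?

2518

A density-first pass picks cooking oil + medical dressings + jerry cans + hygiene kits — 2425 at 285 kg.
Replace cooking oil and medical dressings with infant formula: the trade gains 93 net, giving 2518 at 283 kg.
Nothing else within 288 kg beats 2518.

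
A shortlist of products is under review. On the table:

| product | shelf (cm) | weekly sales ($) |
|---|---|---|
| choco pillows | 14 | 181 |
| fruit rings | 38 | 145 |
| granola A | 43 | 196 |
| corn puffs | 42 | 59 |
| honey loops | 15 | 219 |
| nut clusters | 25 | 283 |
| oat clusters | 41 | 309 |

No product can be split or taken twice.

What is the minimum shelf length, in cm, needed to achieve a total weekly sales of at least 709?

70

Need the lightest bundle worth ≥ 709.
choco pillows + honey loops + oat clusters: 709 weekly sales at 70 cm.
No combination under 70 cm hits 709.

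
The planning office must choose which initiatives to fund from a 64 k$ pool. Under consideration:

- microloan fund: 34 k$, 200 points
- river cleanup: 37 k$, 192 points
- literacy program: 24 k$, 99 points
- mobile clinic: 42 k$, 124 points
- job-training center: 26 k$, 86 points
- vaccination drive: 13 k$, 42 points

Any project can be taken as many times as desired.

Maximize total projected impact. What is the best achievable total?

Best packing: microloan fund + literacy program — 58 k$, 299 total.

299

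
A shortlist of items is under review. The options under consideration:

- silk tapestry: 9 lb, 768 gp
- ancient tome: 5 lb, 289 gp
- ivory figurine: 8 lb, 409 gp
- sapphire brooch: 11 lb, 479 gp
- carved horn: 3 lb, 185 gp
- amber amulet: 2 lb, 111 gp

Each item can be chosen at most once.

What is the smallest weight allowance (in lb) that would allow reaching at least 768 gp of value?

9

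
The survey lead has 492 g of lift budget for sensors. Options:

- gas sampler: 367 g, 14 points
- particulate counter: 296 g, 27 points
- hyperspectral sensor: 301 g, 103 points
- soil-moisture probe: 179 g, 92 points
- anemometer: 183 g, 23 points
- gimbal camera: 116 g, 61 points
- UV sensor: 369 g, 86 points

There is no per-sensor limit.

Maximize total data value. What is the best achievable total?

245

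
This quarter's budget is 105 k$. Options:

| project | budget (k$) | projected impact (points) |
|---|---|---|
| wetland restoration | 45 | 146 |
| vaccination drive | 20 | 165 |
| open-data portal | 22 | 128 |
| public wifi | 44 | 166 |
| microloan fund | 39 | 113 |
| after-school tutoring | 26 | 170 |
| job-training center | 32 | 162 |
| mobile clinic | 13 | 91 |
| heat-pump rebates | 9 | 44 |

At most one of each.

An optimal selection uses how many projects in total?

5

The maximum projected impact within 105 k$ is 632.
For example vaccination drive + after-school tutoring + job-training center + mobile clinic + heat-pump rebates achieves it, using 100 k$.
Every optimal selection uses 5 projects.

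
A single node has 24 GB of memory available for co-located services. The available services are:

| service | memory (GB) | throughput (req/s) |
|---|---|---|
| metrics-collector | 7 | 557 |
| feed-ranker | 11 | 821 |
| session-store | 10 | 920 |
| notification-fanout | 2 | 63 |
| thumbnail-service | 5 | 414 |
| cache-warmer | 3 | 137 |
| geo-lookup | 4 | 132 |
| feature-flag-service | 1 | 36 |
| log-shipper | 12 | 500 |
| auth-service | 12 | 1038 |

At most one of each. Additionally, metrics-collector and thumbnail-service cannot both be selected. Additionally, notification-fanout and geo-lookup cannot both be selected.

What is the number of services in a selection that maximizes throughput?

3

Optimal total is 2021.
session-store + notification-fanout + auth-service hits 2021 at 24 GB.
Any selection reaching 2021 contains exactly 3 services.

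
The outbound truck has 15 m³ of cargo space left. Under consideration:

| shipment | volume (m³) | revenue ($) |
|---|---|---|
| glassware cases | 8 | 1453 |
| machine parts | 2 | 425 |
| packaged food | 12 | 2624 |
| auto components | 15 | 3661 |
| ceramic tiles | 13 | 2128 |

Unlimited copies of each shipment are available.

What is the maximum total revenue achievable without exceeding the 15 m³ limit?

3661

Auto components uses 15 of the 15 m³ and totals 3661.
Nothing else within 15 m³ beats 3661.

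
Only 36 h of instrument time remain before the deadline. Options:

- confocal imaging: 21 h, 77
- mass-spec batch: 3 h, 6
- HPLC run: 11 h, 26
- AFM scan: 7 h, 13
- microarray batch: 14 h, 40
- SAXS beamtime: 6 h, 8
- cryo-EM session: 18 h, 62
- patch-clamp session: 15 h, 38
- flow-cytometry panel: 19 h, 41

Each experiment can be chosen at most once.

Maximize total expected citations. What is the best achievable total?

The ratio ordering already packs tightly: confocal imaging + microarray batch, 35 h, 117.
That's the maximum — no swap from here does better than 117.

117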